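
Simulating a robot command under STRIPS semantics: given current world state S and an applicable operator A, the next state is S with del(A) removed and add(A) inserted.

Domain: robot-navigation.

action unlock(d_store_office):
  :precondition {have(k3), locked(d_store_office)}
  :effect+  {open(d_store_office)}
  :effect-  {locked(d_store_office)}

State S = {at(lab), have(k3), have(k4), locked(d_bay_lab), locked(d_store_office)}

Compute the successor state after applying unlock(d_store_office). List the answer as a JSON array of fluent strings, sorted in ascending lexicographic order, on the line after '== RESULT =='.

Compute (S \ del) ∪ add:
  pre ⊆ S: {have(k3), locked(d_store_office)} ⊆ S  — applicable
  S \ del = {at(lab), have(k3), have(k4), locked(d_bay_lab)}
  ∪ add   = {at(lab), have(k3), have(k4), locked(d_bay_lab), open(d_store_office)}

== RESULT ==
["at(lab)", "have(k3)", "have(k4)", "locked(d_bay_lab)", "open(d_store_office)"]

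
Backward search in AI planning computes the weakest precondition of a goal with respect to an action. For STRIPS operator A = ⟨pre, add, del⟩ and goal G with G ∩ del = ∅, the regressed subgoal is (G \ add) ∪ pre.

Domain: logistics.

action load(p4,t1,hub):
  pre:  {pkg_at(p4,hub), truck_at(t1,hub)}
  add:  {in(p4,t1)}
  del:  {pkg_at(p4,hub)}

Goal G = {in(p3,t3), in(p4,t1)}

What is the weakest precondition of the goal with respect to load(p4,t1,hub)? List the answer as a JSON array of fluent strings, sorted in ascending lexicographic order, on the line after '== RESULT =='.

Regress:
  G ∩ del = {}  (empty — regression defined)
  G \ add = {in(p3,t3), in(p4,t1)} \ {in(p4,t1)} = {in(p3,t3)}
  ∪ pre   = {in(p3,t3)} ∪ {pkg_at(p4,hub), truck_at(t1,hub)}
          = {in(p3,t3), pkg_at(p4,hub), truck_at(t1,hub)}

== RESULT ==
["in(p3,t3)", "pkg_at(p4,hub)", "truck_at(t1,hub)"]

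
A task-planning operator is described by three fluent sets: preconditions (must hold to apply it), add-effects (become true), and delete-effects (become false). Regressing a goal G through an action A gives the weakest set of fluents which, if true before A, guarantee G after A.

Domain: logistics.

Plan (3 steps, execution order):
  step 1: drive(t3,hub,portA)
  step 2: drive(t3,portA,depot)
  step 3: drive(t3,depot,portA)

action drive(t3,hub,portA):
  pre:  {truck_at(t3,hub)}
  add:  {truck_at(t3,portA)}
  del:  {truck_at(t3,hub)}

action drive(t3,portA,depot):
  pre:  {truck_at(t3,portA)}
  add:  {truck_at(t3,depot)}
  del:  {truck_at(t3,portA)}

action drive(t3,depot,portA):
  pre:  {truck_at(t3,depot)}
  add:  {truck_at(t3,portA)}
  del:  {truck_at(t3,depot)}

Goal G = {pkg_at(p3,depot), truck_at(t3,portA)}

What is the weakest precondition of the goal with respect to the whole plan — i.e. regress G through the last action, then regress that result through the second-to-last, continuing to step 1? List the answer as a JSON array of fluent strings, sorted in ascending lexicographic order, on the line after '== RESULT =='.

Work backward from the goal:
  through step 3 (drive(t3,depot,portA)): drop {truck_at(t3,portA)}, keep {pkg_at(p3,depot)}, require {truck_at(t3,depot)}
    → {pkg_at(p3,depot), truck_at(t3,depot)}
  through step 2 (drive(t3,portA,depot)): drop {truck_at(t3,depot)}, keep {pkg_at(p3,depot)}, require {truck_at(t3,portA)}
    → {pkg_at(p3,depot), truck_at(t3,portA)}
  through step 1 (drive(t3,hub,portA)): drop {truck_at(t3,portA)}, keep {pkg_at(p3,depot)}, require {truck_at(t3,hub)}
    → {pkg_at(p3,depot), truck_at(t3,hub)}

== RESULT ==
["pkg_at(p3,depot)", "truck_at(t3,hub)"]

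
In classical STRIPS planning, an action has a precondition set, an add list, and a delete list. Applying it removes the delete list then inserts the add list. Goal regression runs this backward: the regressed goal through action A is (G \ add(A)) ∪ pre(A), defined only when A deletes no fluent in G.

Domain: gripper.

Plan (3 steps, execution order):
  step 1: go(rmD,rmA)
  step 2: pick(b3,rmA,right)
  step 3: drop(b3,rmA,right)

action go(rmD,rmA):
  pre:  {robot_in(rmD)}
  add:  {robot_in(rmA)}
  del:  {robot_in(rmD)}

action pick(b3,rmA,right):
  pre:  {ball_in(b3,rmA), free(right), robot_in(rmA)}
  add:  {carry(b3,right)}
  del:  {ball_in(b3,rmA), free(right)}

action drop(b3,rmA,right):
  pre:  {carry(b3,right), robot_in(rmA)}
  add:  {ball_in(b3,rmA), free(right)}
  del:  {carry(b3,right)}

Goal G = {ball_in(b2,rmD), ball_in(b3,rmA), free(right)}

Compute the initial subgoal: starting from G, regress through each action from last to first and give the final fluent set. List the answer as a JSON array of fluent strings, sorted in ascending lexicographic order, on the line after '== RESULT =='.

Regress step by step:
  through step 3 (drop(b3,rmA,right)): drop {ball_in(b3,rmA), free(right)}, keep {ball_in(b2,rmD)}, require {carry(b3,right), robot_in(rmA)}
    → {ball_in(b2,rmD), carry(b3,right), robot_in(rmA)}
  through step 2 (pick(b3,rmA,right)): drop {carry(b3,right)}, keep {ball_in(b2,rmD), robot_in(rmA)}, require {ball_in(b3,rmA), free(right), robot_in(rmA)}
    → {ball_in(b2,rmD), ball_in(b3,rmA), free(right), robot_in(rmA)}
  through step 1 (go(rmD,rmA)): drop {robot_in(rmA)}, keep {ball_in(b2,rmD), ball_in(b3,rmA), free(right)}, require {robot_in(rmD)}
    → {ball_in(b2,rmD), ball_in(b3,rmA), free(right), robot_in(rmD)}

== RESULT ==
["ball_in(b2,rmD)", "ball_in(b3,rmA)", "free(right)", "robot_in(rmD)"]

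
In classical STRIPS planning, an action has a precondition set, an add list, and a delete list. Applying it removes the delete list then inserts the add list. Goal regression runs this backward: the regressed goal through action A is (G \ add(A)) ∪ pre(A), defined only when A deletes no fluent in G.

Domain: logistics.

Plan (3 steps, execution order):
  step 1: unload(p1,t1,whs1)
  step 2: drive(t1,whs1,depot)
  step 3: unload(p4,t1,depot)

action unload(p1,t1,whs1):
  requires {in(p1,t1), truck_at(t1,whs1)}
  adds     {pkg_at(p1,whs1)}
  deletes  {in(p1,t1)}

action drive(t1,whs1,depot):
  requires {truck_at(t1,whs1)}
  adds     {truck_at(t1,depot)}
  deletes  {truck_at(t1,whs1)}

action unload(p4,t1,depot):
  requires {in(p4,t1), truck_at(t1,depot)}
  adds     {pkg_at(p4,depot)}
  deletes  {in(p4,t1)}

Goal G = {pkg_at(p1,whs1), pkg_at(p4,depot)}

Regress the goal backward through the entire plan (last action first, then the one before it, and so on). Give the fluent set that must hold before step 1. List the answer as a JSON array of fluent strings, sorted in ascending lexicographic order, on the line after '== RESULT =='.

Regress step by step:
  through step 3 (unload(p4,t1,depot)): drop {pkg_at(p4,depot)}, keep {pkg_at(p1,whs1)}, require {in(p4,t1), truck_at(t1,depot)}
    → {in(p4,t1), pkg_at(p1,whs1), truck_at(t1,depot)}
  through step 2 (drive(t1,whs1,depot)): drop {truck_at(t1,depot)}, keep {in(p4,t1), pkg_at(p1,whs1)}, require {truck_at(t1,whs1)}
    → {in(p4,t1), pkg_at(p1,whs1), truck_at(t1,whs1)}
  through step 1 (unload(p1,t1,whs1)): drop {pkg_at(p1,whs1)}, keep {in(p4,t1), truck_at(t1,whs1)}, require {in(p1,t1), truck_at(t1,whs1)}
    → {in(p1,t1), in(p4,t1), truck_at(t1,whs1)}

== RESULT ==
["in(p1,t1)", "in(p4,t1)", "truck_at(t1,whs1)"]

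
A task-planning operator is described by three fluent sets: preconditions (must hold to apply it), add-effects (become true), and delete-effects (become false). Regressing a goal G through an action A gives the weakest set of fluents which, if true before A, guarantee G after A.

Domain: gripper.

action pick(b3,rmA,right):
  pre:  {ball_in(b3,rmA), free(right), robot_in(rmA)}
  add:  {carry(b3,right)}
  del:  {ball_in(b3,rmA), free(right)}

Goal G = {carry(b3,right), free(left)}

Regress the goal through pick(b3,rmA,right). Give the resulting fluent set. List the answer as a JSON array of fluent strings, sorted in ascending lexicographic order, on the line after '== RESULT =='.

Compute (G \ add) ∪ pre:
  G ∩ del = {}  (empty — regression defined)
  G \ add = {carry(b3,right), free(left)} \ {carry(b3,right)} = {free(left)}
  ∪ pre   = {free(left)} ∪ {ball_in(b3,rmA), free(right), robot_in(rmA)}
          = {ball_in(b3,rmA), free(left), free(right), robot_in(rmA)}

== RESULT ==
["ball_in(b3,rmA)", "free(left)", "free(right)", "robot_in(rmA)"]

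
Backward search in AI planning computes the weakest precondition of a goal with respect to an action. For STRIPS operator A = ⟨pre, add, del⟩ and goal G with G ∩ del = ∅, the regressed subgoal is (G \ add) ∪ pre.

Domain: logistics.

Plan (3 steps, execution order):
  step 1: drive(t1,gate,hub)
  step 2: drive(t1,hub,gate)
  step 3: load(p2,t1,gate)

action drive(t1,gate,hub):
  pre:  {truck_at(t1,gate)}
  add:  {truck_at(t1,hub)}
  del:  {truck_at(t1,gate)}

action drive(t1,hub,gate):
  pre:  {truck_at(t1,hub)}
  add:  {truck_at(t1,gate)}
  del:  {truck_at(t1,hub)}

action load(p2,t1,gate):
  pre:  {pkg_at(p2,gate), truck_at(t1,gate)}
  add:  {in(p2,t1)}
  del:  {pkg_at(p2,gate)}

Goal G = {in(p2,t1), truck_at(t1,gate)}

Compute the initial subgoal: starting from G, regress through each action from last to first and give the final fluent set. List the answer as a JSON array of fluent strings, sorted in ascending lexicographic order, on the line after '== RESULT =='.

Work backward from the goal:
  through step 3 (load(p2,t1,gate)): drop {in(p2,t1)}, keep {truck_at(t1,gate)}, require {pkg_at(p2,gate), truck_at(t1,gate)}
    → {pkg_at(p2,gate), truck_at(t1,gate)}
  through step 2 (drive(t1,hub,gate)): drop {truck_at(t1,gate)}, keep {pkg_at(p2,gate)}, require {truck_at(t1,hub)}
    → {pkg_at(p2,gate), truck_at(t1,hub)}
  through step 1 (drive(t1,gate,hub)): drop {truck_at(t1,hub)}, keep {pkg_at(p2,gate)}, require {truck_at(t1,gate)}
    → {pkg_at(p2,gate), truck_at(t1,gate)}

== RESULT ==
["pkg_at(p2,gate)", "truck_at(t1,gate)"]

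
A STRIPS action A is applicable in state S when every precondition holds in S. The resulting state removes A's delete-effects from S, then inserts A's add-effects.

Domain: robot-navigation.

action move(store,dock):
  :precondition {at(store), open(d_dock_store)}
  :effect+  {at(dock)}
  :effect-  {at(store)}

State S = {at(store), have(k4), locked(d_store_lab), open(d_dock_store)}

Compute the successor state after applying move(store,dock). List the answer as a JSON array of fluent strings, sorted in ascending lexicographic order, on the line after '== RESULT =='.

Progress:
  pre ⊆ S: {at(store), open(d_dock_store)} ⊆ S  — applicable
  S \ del = {have(k4), locked(d_store_lab), open(d_dock_store)}
  ∪ add   = {at(dock), have(k4), locked(d_store_lab), open(d_dock_store)}

== RESULT ==
["at(dock)", "have(k4)", "locked(d_store_lab)", "open(d_dock_store)"]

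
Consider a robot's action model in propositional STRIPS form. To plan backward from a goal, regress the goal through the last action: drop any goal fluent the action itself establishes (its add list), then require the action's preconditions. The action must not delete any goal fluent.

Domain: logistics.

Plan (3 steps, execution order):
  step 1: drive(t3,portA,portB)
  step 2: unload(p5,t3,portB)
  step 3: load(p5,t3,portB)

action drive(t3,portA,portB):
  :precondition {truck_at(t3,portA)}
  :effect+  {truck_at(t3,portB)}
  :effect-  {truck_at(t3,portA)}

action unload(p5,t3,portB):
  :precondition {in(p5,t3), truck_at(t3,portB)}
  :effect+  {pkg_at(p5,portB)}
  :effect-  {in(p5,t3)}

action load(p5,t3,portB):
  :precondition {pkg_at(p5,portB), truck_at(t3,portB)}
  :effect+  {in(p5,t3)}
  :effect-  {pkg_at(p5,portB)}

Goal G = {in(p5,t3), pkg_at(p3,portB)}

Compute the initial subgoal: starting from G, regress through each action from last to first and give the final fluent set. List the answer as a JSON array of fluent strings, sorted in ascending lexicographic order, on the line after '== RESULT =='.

Regress step by step:
  through step 3 (load(p5,t3,portB)): drop {in(p5,t3)}, keep {pkg_at(p3,portB)}, require {pkg_at(p5,portB), truck_at(t3,portB)}
    → {pkg_at(p3,portB), pkg_at(p5,portB), truck_at(t3,portB)}
  through step 2 (unload(p5,t3,portB)): drop {pkg_at(p5,portB)}, keep {pkg_at(p3,portB), truck_at(t3,portB)}, require {in(p5,t3), truck_at(t3,portB)}
    → {in(p5,t3), pkg_at(p3,portB), truck_at(t3,portB)}
  through step 1 (drive(t3,portA,portB)): drop {truck_at(t3,portB)}, keep {in(p5,t3), pkg_at(p3,portB)}, require {truck_at(t3,portA)}
    → {in(p5,t3), pkg_at(p3,portB), truck_at(t3,portA)}

== RESULT ==
["in(p5,t3)", "pkg_at(p3,portB)", "truck_at(t3,portA)"]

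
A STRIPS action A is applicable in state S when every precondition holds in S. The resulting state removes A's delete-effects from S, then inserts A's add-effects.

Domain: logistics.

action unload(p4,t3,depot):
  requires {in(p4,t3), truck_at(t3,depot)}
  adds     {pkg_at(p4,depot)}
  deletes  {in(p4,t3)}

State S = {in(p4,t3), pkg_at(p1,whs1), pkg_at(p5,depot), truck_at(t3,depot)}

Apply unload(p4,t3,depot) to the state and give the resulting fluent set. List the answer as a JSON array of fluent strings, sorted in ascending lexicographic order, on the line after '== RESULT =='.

Compute (S \ del) ∪ add:
  pre ⊆ S: {in(p4,t3), truck_at(t3,depot)} ⊆ S  — applicable
  S \ del = {pkg_at(p1,whs1), pkg_at(p5,depot), truck_at(t3,depot)}
  ∪ add   = {pkg_at(p1,whs1), pkg_at(p4,depot), pkg_at(p5,depot), truck_at(t3,depot)}

== RESULT ==
["pkg_at(p1,whs1)", "pkg_at(p4,depot)", "pkg_at(p5,depot)", "truck_at(t3,depot)"]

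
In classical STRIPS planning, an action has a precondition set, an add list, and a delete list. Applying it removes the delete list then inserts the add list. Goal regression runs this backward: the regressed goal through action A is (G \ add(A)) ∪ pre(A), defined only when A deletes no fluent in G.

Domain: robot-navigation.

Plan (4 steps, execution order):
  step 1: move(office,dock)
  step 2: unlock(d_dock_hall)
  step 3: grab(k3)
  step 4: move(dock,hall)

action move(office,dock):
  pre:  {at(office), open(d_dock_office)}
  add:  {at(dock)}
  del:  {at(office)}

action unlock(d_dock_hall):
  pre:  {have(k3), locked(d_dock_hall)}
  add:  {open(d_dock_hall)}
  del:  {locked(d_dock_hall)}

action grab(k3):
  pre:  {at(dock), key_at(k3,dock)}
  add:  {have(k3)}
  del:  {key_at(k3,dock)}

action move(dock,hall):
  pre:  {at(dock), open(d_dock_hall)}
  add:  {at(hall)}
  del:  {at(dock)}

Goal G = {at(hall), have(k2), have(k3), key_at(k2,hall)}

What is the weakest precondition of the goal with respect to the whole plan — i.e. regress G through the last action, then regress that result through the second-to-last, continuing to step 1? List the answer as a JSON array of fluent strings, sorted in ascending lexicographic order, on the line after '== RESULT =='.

Work backward from the goal:
  through step 4 (move(dock,hall)): drop {at(hall)}, keep {have(k2), have(k3), key_at(k2,hall)}, require {at(dock), open(d_dock_hall)}
    → {at(dock), have(k2), have(k3), key_at(k2,hall), open(d_dock_hall)}
  through step 3 (grab(k3)): drop {have(k3)}, keep {at(dock), have(k2), key_at(k2,hall), open(d_dock_hall)}, require {at(dock), key_at(k3,dock)}
    → {at(dock), have(k2), key_at(k2,hall), key_at(k3,dock), open(d_dock_hall)}
  through step 2 (unlock(d_dock_hall)): drop {open(d_dock_hall)}, keep {at(dock), have(k2), key_at(k2,hall), key_at(k3,dock)}, require {have(k3), locked(d_dock_hall)}
    → {at(dock), have(k2), have(k3), key_at(k2,hall), key_at(k3,dock), locked(d_dock_hall)}
  through step 1 (move(office,dock)): drop {at(dock)}, keep {have(k2), have(k3), key_at(k2,hall), key_at(k3,dock), locked(d_dock_hall)}, require {at(office), open(d_dock_office)}
    → {at(office), have(k2), have(k3), key_at(k2,hall), key_at(k3,dock), locked(d_dock_hall), open(d_dock_office)}

== RESULT ==
["at(office)", "have(k2)", "have(k3)", "key_at(k2,hall)", "key_at(k3,dock)", "locked(d_dock_hall)", "open(d_dock_office)"]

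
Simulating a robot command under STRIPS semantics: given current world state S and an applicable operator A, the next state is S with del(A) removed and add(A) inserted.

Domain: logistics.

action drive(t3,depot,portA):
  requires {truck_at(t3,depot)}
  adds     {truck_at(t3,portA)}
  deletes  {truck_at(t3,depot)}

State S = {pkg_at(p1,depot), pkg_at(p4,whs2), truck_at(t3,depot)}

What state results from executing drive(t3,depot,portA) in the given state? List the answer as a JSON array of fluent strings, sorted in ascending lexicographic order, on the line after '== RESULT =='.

Progress:
  pre ⊆ S: {truck_at(t3,depot)} ⊆ S  — applicable
  S \ del = {pkg_at(p1,depot), pkg_at(p4,whs2)}
  ∪ add   = {pkg_at(p1,depot), pkg_at(p4,whs2), truck_at(t3,portA)}

== RESULT ==
["pkg_at(p1,depot)", "pkg_at(p4,whs2)", "truck_at(t3,portA)"]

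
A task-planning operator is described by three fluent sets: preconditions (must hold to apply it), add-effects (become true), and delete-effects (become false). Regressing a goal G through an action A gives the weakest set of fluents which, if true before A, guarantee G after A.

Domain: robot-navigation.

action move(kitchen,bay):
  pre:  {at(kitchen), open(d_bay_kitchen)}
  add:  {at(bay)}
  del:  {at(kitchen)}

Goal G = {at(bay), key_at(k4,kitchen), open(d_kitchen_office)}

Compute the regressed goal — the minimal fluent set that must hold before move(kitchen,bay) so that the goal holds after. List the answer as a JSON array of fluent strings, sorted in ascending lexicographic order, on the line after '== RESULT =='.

Regress:
  G ∩ del = {}  (empty — regression defined)
  G \ add = {at(bay), key_at(k4,kitchen), open(d_kitchen_office)} \ {at(bay)} = {key_at(k4,kitchen), open(d_kitchen_office)}
  ∪ pre   = {key_at(k4,kitchen), open(d_kitchen_office)} ∪ {at(kitchen), open(d_bay_kitchen)}
          = {at(kitchen), key_at(k4,kitchen), open(d_bay_kitchen), open(d_kitchen_office)}

== RESULT ==
["at(kitchen)", "key_at(k4,kitchen)", "open(d_bay_kitchen)", "open(d_kitchen_office)"]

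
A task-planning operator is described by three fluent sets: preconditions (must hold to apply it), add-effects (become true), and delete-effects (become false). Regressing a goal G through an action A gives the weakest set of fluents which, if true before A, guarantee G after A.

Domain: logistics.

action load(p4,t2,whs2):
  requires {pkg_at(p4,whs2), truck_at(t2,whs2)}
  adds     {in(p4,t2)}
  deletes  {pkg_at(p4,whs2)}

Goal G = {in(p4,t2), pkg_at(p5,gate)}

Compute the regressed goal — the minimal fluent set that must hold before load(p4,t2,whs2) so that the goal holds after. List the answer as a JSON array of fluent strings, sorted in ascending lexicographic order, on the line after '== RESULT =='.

Compute (G \ add) ∪ pre:
  G ∩ del = {}  (empty — regression defined)
  G \ add = {in(p4,t2), pkg_at(p5,gate)} \ {in(p4,t2)} = {pkg_at(p5,gate)}
  ∪ pre   = {pkg_at(p5,gate)} ∪ {pkg_at(p4,whs2), truck_at(t2,whs2)}
          = {pkg_at(p4,whs2), pkg_at(p5,gate), truck_at(t2,whs2)}

== RESULT ==
["pkg_at(p4,whs2)", "pkg_at(p5,gate)", "truck_at(t2,whs2)"]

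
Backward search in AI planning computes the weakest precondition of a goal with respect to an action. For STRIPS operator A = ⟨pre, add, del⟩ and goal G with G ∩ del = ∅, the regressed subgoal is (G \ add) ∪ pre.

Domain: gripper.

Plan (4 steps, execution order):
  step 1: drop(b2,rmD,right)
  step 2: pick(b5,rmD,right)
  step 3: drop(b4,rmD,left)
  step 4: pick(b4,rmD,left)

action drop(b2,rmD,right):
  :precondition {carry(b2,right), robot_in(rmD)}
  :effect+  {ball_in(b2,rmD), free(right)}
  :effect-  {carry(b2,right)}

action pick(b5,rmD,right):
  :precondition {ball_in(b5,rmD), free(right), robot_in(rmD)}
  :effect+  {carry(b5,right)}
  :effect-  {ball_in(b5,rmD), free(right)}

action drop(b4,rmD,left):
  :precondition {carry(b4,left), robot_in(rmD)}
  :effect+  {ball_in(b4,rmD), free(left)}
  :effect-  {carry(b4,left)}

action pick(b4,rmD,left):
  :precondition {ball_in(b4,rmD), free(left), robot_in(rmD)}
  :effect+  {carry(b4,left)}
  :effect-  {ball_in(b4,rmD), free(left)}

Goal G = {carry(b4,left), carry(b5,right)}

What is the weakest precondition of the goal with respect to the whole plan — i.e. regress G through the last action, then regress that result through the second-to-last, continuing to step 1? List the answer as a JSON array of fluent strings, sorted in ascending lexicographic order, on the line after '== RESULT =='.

Regress step by step:
  through step 4 (pick(b4,rmD,left)): drop {carry(b4,left)}, keep {carry(b5,right)}, require {ball_in(b4,rmD), free(left), robot_in(rmD)}
    → {ball_in(b4,rmD), carry(b5,right), free(left), robot_in(rmD)}
  through step 3 (drop(b4,rmD,left)): drop {ball_in(b4,rmD), free(left)}, keep {carry(b5,right), robot_in(rmD)}, require {carry(b4,left), robot_in(rmD)}
    → {carry(b4,left), carry(b5,right), robot_in(rmD)}
  through step 2 (pick(b5,rmD,right)): drop {carry(b5,right)}, keep {carry(b4,left), robot_in(rmD)}, require {ball_in(b5,rmD), free(right), robot_in(rmD)}
    → {ball_in(b5,rmD), carry(b4,left), free(right), robot_in(rmD)}
  through step 1 (drop(b2,rmD,right)): drop {free(right)}, keep {ball_in(b5,rmD), carry(b4,left), robot_in(rmD)}, require {carry(b2,right), robot_in(rmD)}
    → {ball_in(b5,rmD), carry(b2,right), carry(b4,left), robot_in(rmD)}

== RESULT ==
["ball_in(b5,rmD)", "carry(b2,right)", "carry(b4,left)", "robot_in(rmD)"]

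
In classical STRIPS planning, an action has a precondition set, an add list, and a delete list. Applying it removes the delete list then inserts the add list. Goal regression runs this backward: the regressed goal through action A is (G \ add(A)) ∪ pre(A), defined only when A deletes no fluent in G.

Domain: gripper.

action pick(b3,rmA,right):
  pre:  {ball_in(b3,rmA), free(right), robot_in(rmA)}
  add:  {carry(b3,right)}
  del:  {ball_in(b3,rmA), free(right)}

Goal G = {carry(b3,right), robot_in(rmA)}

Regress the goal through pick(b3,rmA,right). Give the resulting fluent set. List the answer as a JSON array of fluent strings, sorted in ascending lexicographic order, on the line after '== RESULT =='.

Compute (G \ add) ∪ pre:
  G ∩ del = {}  (empty — regression defined)
  G \ add = {carry(b3,right), robot_in(rmA)} \ {carry(b3,right)} = {robot_in(rmA)}
  ∪ pre   = {robot_in(rmA)} ∪ {ball_in(b3,rmA), free(right), robot_in(rmA)}
          = {ball_in(b3,rmA), free(right), robot_in(rmA)}

== RESULT ==
["ball_in(b3,rmA)", "free(right)", "robot_in(rmA)"]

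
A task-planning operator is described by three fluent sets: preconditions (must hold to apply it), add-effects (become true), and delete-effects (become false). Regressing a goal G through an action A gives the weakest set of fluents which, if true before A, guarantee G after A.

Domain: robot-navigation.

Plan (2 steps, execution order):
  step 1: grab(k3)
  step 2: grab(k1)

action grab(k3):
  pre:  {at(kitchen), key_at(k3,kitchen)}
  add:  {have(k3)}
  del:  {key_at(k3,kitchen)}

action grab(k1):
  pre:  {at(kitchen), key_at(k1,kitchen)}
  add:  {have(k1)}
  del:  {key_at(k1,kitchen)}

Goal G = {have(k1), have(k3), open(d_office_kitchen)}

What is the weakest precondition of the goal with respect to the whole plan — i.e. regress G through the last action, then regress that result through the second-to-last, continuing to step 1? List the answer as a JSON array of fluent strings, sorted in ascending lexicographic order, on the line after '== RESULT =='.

Work backward from the goal:
  through step 2 (grab(k1)): drop {have(k1)}, keep {have(k3), open(d_office_kitchen)}, require {at(kitchen), key_at(k1,kitchen)}
    → {at(kitchen), have(k3), key_at(k1,kitchen), open(d_office_kitchen)}
  through step 1 (grab(k3)): drop {have(k3)}, keep {at(kitchen), key_at(k1,kitchen), open(d_office_kitchen)}, require {at(kitchen), key_at(k3,kitchen)}
    → {at(kitchen), key_at(k1,kitchen), key_at(k3,kitchen), open(d_office_kitchen)}

== RESULT ==
["at(kitchen)", "key_at(k1,kitchen)", "key_at(k3,kitchen)", "open(d_office_kitchen)"]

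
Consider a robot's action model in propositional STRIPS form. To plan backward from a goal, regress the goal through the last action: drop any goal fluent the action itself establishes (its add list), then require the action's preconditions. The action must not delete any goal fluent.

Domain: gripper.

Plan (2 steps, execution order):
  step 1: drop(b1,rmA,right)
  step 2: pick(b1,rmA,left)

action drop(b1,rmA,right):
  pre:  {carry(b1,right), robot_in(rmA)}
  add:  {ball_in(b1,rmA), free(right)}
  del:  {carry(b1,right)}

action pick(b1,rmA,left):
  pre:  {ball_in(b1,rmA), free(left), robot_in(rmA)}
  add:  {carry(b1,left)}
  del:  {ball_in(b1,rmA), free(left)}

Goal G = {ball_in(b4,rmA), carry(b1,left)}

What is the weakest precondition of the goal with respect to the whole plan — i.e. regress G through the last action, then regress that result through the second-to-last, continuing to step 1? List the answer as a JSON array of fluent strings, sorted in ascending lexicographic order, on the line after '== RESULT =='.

Regress step by step:
  through step 2 (pick(b1,rmA,left)): drop {carry(b1,left)}, keep {ball_in(b4,rmA)}, require {ball_in(b1,rmA), free(left), robot_in(rmA)}
    → {ball_in(b1,rmA), ball_in(b4,rmA), free(left), robot_in(rmA)}
  through step 1 (drop(b1,rmA,right)): drop {ball_in(b1,rmA)}, keep {ball_in(b4,rmA), free(left), robot_in(rmA)}, require {carry(b1,right), robot_in(rmA)}
    → {ball_in(b4,rmA), carry(b1,right), free(left), robot_in(rmA)}

== RESULT ==
["ball_in(b4,rmA)", "carry(b1,right)", "free(left)", "robot_in(rmA)"]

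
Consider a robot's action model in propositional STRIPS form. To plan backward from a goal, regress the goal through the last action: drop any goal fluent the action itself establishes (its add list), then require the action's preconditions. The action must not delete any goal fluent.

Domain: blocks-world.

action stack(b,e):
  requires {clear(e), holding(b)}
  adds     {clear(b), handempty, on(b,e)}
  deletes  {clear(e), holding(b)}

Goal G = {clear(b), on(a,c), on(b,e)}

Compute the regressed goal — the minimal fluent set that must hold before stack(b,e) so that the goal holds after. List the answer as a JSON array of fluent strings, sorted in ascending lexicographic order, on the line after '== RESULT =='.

Compute (G \ add) ∪ pre:
  G ∩ del = {}  (empty — regression defined)
  G \ add = {clear(b), on(a,c), on(b,e)} \ {clear(b), handempty, on(b,e)} = {on(a,c)}
  ∪ pre   = {on(a,c)} ∪ {clear(e), holding(b)}
          = {clear(e), holding(b), on(a,c)}

== RESULT ==
["clear(e)", "holding(b)", "on(a,c)"]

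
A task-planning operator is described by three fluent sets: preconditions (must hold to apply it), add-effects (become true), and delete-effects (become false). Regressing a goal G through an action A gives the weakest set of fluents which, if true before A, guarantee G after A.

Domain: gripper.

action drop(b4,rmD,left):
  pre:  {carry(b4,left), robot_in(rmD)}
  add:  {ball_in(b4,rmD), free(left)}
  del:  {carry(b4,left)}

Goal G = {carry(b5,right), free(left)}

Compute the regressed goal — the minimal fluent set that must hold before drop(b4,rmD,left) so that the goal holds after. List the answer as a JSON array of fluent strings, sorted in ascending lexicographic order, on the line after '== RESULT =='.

Compute (G \ add) ∪ pre:
  G ∩ del = {}  (empty — regression defined)
  G \ add = {carry(b5,right), free(left)} \ {ball_in(b4,rmD), free(left)} = {carry(b5,right)}
  ∪ pre   = {carry(b5,right)} ∪ {carry(b4,left), robot_in(rmD)}
          = {carry(b4,left), carry(b5,right), robot_in(rmD)}

== RESULT ==
["carry(b4,left)", "carry(b5,right)", "robot_in(rmD)"]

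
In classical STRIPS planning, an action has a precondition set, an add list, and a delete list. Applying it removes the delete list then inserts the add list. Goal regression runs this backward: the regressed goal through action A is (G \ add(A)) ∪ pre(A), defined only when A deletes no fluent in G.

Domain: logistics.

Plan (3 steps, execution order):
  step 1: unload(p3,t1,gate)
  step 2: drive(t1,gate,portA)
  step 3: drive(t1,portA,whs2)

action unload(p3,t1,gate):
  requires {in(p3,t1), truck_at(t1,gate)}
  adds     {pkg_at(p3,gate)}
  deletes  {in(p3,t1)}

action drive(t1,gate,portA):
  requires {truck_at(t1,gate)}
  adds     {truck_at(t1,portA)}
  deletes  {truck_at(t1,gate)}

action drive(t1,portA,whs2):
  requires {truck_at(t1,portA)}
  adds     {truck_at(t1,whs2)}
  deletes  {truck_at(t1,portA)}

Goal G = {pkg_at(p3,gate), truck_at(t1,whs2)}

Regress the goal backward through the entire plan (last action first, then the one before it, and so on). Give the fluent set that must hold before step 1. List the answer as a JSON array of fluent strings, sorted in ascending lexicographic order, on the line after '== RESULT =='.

Work backward from the goal:
  through step 3 (drive(t1,portA,whs2)): drop {truck_at(t1,whs2)}, keep {pkg_at(p3,gate)}, require {truck_at(t1,portA)}
    → {pkg_at(p3,gate), truck_at(t1,portA)}
  through step 2 (drive(t1,gate,portA)): drop {truck_at(t1,portA)}, keep {pkg_at(p3,gate)}, require {truck_at(t1,gate)}
    → {pkg_at(p3,gate), truck_at(t1,gate)}
  through step 1 (unload(p3,t1,gate)): drop {pkg_at(p3,gate)}, keep {truck_at(t1,gate)}, require {in(p3,t1), truck_at(t1,gate)}
    → {in(p3,t1), truck_at(t1,gate)}

== RESULT ==
["in(p3,t1)", "truck_at(t1,gate)"]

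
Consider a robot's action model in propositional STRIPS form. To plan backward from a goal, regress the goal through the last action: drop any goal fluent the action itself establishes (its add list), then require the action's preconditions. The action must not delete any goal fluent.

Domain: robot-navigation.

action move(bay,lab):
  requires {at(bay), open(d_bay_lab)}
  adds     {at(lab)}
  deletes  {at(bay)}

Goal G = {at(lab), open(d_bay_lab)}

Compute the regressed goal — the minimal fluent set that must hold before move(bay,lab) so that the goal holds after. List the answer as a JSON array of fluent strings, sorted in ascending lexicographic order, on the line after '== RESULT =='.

Regress:
  G ∩ del = {}  (empty — regression defined)
  G \ add = {at(lab), open(d_bay_lab)} \ {at(lab)} = {open(d_bay_lab)}
  ∪ pre   = {open(d_bay_lab)} ∪ {at(bay), open(d_bay_lab)}
          = {at(bay), open(d_bay_lab)}

== RESULT ==
["at(bay)", "open(d_bay_lab)"]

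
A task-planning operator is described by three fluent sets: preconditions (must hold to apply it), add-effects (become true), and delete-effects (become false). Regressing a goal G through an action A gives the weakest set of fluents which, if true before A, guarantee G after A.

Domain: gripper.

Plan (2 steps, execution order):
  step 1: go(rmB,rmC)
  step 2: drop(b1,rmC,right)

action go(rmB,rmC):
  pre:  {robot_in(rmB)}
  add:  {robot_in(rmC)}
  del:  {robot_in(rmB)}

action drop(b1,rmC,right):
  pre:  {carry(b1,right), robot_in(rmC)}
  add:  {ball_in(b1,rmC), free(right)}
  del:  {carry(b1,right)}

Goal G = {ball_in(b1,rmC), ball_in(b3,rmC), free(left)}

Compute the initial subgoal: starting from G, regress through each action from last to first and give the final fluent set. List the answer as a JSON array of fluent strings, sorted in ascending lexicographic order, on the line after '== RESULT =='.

Work backward from the goal:
  through step 2 (drop(b1,rmC,right)): drop {ball_in(b1,rmC)}, keep {ball_in(b3,rmC), free(left)}, require {carry(b1,right), robot_in(rmC)}
    → {ball_in(b3,rmC), carry(b1,right), free(left), robot_in(rmC)}
  through step 1 (go(rmB,rmC)): drop {robot_in(rmC)}, keep {ball_in(b3,rmC), carry(b1,right), free(left)}, require {robot_in(rmB)}
    → {ball_in(b3,rmC), carry(b1,right), free(left), robot_in(rmB)}

== RESULT ==
["ball_in(b3,rmC)", "carry(b1,right)", "free(left)", "robot_in(rmB)"]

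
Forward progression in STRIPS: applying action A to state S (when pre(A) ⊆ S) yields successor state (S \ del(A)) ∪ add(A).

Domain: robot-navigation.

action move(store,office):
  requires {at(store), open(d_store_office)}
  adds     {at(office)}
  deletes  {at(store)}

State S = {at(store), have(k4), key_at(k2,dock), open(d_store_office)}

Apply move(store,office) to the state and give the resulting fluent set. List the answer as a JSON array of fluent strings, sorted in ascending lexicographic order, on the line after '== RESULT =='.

Progress:
  pre ⊆ S: {at(store), open(d_store_office)} ⊆ S  — applicable
  S \ del = {have(k4), key_at(k2,dock), open(d_store_office)}
  ∪ add   = {at(office), have(k4), key_at(k2,dock), open(d_store_office)}

== RESULT ==
["at(office)", "have(k4)", "key_at(k2,dock)", "open(d_store_office)"]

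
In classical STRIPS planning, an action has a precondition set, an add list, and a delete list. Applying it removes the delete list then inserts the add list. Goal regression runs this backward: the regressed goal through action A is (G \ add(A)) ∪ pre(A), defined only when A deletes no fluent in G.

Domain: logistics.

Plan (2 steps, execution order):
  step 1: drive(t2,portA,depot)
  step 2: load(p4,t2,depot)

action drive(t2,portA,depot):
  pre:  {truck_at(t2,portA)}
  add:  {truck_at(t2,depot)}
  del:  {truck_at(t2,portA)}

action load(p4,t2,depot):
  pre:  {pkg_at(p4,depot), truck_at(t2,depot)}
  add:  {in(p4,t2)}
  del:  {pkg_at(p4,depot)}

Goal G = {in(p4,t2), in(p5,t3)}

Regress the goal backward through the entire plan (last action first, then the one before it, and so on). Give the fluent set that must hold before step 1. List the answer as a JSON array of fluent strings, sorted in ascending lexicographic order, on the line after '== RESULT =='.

Work backward from the goal:
  through step 2 (load(p4,t2,depot)): drop {in(p4,t2)}, keep {in(p5,t3)}, require {pkg_at(p4,depot), truck_at(t2,depot)}
    → {in(p5,t3), pkg_at(p4,depot), truck_at(t2,depot)}
  through step 1 (drive(t2,portA,depot)): drop {truck_at(t2,depot)}, keep {in(p5,t3), pkg_at(p4,depot)}, require {truck_at(t2,portA)}
    → {in(p5,t3), pkg_at(p4,depot), truck_at(t2,portA)}

== RESULT ==
["in(p5,t3)", "pkg_at(p4,depot)", "truck_at(t2,portA)"]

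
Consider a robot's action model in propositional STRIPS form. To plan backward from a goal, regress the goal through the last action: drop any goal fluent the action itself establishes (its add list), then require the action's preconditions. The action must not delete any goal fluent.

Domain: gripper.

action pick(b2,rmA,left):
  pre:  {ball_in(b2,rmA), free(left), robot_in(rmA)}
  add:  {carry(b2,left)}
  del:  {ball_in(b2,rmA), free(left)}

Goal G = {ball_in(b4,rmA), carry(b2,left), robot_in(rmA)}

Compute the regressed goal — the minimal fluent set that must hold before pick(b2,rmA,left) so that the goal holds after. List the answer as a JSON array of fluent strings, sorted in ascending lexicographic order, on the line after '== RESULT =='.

Compute (G \ add) ∪ pre:
  G ∩ del = {}  (empty — regression defined)
  G \ add = {ball_in(b4,rmA), carry(b2,left), robot_in(rmA)} \ {carry(b2,left)} = {ball_in(b4,rmA), robot_in(rmA)}
  ∪ pre   = {ball_in(b4,rmA), robot_in(rmA)} ∪ {ball_in(b2,rmA), free(left), robot_in(rmA)}
          = {ball_in(b2,rmA), ball_in(b4,rmA), free(left), robot_in(rmA)}

== RESULT ==
["ball_in(b2,rmA)", "ball_in(b4,rmA)", "free(left)", "robot_in(rmA)"]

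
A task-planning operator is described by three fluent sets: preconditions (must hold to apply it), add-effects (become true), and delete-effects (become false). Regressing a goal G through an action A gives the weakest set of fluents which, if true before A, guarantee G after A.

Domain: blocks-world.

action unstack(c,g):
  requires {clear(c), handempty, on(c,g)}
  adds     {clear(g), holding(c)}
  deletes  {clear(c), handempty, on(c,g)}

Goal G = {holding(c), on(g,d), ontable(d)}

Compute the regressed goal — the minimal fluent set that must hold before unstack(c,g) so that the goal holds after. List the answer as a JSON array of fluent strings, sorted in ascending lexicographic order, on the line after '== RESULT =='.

Compute (G \ add) ∪ pre:
  G ∩ del = {}  (empty — regression defined)
  G \ add = {holding(c), on(g,d), ontable(d)} \ {clear(g), holding(c)} = {on(g,d), ontable(d)}
  ∪ pre   = {on(g,d), ontable(d)} ∪ {clear(c), handempty, on(c,g)}
          = {clear(c), handempty, on(c,g), on(g,d), ontable(d)}

== RESULT ==
["clear(c)", "handempty", "on(c,g)", "on(g,d)", "ontable(d)"]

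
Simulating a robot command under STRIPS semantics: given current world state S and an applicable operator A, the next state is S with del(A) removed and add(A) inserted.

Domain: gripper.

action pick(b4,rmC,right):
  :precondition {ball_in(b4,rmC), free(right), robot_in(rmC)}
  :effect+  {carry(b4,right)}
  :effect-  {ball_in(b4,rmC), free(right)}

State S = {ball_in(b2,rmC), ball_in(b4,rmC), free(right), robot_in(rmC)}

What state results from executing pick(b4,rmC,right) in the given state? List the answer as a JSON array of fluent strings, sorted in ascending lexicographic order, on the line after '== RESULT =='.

Progress:
  pre ⊆ S: {ball_in(b4,rmC), free(right), robot_in(rmC)} ⊆ S  — applicable
  S \ del = {ball_in(b2,rmC), robot_in(rmC)}
  ∪ add   = {ball_in(b2,rmC), carry(b4,right), robot_in(rmC)}

== RESULT ==
["ball_in(b2,rmC)", "carry(b4,right)", "robot_in(rmC)"]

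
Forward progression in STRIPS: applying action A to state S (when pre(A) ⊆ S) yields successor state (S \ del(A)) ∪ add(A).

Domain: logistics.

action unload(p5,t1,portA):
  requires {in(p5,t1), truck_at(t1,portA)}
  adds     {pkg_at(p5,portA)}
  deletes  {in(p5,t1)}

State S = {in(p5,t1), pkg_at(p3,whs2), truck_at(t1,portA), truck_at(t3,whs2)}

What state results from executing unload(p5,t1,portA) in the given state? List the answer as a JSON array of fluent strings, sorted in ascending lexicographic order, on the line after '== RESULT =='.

Compute (S \ del) ∪ add:
  pre ⊆ S: {in(p5,t1), truck_at(t1,portA)} ⊆ S  — applicable
  S \ del = {pkg_at(p3,whs2), truck_at(t1,portA), truck_at(t3,whs2)}
  ∪ add   = {pkg_at(p3,whs2), pkg_at(p5,portA), truck_at(t1,portA), truck_at(t3,whs2)}

== RESULT ==
["pkg_at(p3,whs2)", "pkg_at(p5,portA)", "truck_at(t1,portA)", "truck_at(t3,whs2)"]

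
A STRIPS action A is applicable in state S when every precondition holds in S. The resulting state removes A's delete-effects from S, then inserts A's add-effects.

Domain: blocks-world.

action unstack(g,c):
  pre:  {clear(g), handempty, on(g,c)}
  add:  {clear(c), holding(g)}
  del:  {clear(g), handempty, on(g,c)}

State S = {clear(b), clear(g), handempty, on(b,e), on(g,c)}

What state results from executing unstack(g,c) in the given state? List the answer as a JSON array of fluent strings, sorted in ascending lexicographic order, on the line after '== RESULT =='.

Progress:
  pre ⊆ S: {clear(g), handempty, on(g,c)} ⊆ S  — applicable
  S \ del = {clear(b), on(b,e)}
  ∪ add   = {clear(b), clear(c), holding(g), on(b,e)}

== RESULT ==
["clear(b)", "clear(c)", "holding(g)", "on(b,e)"]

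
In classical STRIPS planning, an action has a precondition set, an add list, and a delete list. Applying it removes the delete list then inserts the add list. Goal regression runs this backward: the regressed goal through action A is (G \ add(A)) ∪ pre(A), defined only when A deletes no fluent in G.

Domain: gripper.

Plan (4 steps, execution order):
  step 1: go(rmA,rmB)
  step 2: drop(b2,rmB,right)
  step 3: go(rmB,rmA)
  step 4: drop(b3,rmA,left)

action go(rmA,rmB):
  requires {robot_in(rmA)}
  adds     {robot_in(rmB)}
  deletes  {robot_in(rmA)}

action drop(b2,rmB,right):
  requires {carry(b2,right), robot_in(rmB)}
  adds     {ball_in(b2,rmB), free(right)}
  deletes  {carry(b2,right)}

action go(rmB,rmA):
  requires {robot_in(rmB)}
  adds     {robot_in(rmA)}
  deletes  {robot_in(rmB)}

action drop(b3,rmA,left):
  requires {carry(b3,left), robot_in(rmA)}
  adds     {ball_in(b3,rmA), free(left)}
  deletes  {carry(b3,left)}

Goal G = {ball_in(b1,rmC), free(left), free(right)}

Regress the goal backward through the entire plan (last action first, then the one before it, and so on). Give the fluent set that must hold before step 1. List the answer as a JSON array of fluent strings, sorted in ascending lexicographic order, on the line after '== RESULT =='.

Regress step by step:
  through step 4 (drop(b3,rmA,left)): drop {free(left)}, keep {ball_in(b1,rmC), free(right)}, require {carry(b3,left), robot_in(rmA)}
    → {ball_in(b1,rmC), carry(b3,left), free(right), robot_in(rmA)}
  through step 3 (go(rmB,rmA)): drop {robot_in(rmA)}, keep {ball_in(b1,rmC), carry(b3,left), free(right)}, require {robot_in(rmB)}
    → {ball_in(b1,rmC), carry(b3,left), free(right), robot_in(rmB)}
  through step 2 (drop(b2,rmB,right)): drop {free(right)}, keep {ball_in(b1,rmC), carry(b3,left), robot_in(rmB)}, require {carry(b2,right), robot_in(rmB)}
    → {ball_in(b1,rmC), carry(b2,right), carry(b3,left), robot_in(rmB)}
  through step 1 (go(rmA,rmB)): drop {robot_in(rmB)}, keep {ball_in(b1,rmC), carry(b2,right), carry(b3,left)}, require {robot_in(rmA)}
    → {ball_in(b1,rmC), carry(b2,right), carry(b3,left), robot_in(rmA)}

== RESULT ==
["ball_in(b1,rmC)", "carry(b2,right)", "carry(b3,left)", "robot_in(rmA)"]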